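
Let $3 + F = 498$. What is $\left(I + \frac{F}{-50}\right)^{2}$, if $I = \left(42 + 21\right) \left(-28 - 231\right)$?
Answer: $\frac{26656766361}{100} \approx 2.6657 \cdot 10^{8}$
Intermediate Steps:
$F = 495$ ($F = -3 + 498 = 495$)
$I = -16317$ ($I = 63 \left(-259\right) = -16317$)
$\left(I + \frac{F}{-50}\right)^{2} = \left(-16317 + \frac{495}{-50}\right)^{2} = \left(-16317 + 495 \left(- \frac{1}{50}\right)\right)^{2} = \left(-16317 - \frac{99}{10}\right)^{2} = \left(- \frac{163269}{10}\right)^{2} = \frac{26656766361}{100}$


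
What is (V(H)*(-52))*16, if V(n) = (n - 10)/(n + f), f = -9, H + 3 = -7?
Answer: -16640/19 ≈ -875.79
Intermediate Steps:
H = -10 (H = -3 - 7 = -10)
V(n) = (-10 + n)/(-9 + n) (V(n) = (n - 10)/(n - 9) = (-10 + n)/(-9 + n))
(V(H)*(-52))*16 = (((-10 - 10)/(-9 - 10))*(-52))*16 = ((-20/(-19))*(-52))*16 = (-1/19*(-20)*(-52))*16 = ((20/19)*(-52))*16 = -1040/19*16 = -16640/19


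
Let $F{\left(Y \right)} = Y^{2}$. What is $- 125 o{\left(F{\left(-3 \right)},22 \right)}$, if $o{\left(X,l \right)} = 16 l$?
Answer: $-44000$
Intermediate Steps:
$- 125 o{\left(F{\left(-3 \right)},22 \right)} = - 125 \cdot 16 \cdot 22 = \left(-125\right) 352 = -44000$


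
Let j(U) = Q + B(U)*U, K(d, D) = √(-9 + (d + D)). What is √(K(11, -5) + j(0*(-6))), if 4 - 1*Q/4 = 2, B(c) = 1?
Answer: √(8 + I*√3) ≈ 2.8448 + 0.30443*I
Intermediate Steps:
K(d, D) = √(-9 + D + d) (K(d, D) = √(-9 + (D + d)) = √(-9 + D + d))
Q = 8 (Q = 16 - 4*2 = 16 - 8 = 8)
j(U) = 8 + U (j(U) = 8 + 1*U = 8 + U)
√(K(11, -5) + j(0*(-6))) = √(√(-9 - 5 + 11) + (8 + 0*(-6))) = √(√(-3) + (8 + 0)) = √(I*√3 + 8) = √(8 + I*√3)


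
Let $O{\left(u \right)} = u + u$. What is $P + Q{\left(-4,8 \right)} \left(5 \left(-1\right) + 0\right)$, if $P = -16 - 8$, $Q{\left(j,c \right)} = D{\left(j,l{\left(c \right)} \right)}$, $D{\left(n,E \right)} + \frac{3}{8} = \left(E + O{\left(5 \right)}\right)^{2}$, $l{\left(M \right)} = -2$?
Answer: $- \frac{2737}{8} \approx -342.13$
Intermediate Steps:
$O{\left(u \right)} = 2 u$
$D{\left(n,E \right)} = - \frac{3}{8} + \left(10 + E\right)^{2}$ ($D{\left(n,E \right)} = - \frac{3}{8} + \left(E + 2 \cdot 5\right)^{2} = - \frac{3}{8} + \left(E + 10\right)^{2} = - \frac{3}{8} + \left(10 + E\right)^{2}$)
$Q{\left(j,c \right)} = \frac{509}{8}$ ($Q{\left(j,c \right)} = - \frac{3}{8} + \left(10 - 2\right)^{2} = - \frac{3}{8} + 8^{2} = - \frac{3}{8} + 64 = \frac{509}{8}$)
$P = -24$
$P + Q{\left(-4,8 \right)} \left(5 \left(-1\right) + 0\right) = -24 + \frac{509 \left(5 \left(-1\right) + 0\right)}{8} = -24 + \frac{509 \left(-5 + 0\right)}{8} = -24 + \frac{509}{8} \left(-5\right) = -24 - \frac{2545}{8} = - \frac{2737}{8}$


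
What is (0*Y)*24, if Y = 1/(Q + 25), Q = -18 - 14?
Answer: 0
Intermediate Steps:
Q = -32
Y = -1/7 (Y = 1/(-32 + 25) = 1/(-7) = -1/7 ≈ -0.14286)
(0*Y)*24 = (0*(-1/7))*24 = 0*24 = 0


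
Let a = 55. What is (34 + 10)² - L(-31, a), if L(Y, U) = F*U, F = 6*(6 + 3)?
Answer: -1034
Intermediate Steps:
F = 54 (F = 6*9 = 54)
L(Y, U) = 54*U
(34 + 10)² - L(-31, a) = (34 + 10)² - 54*55 = 44² - 1*2970 = 1936 - 2970 = -1034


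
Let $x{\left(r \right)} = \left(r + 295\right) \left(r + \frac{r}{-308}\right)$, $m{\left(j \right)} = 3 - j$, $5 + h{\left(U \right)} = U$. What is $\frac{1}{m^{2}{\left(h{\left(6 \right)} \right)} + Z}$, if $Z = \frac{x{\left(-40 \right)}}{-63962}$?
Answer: $\frac{2462537}{10241573} \approx 0.24045$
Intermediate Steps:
$h{\left(U \right)} = -5 + U$
$x{\left(r \right)} = \frac{307 r \left(295 + r\right)}{308}$ ($x{\left(r \right)} = \left(295 + r\right) \left(r + r \left(- \frac{1}{308}\right)\right) = \left(295 + r\right) \left(r - \frac{r}{308}\right) = \left(295 + r\right) \frac{307 r}{308} = \frac{307 r \left(295 + r\right)}{308}$)
$Z = \frac{391425}{2462537}$ ($Z = \frac{\frac{307}{308} \left(-40\right) \left(295 - 40\right)}{-63962} = \frac{307}{308} \left(-40\right) 255 \left(- \frac{1}{63962}\right) = \left(- \frac{782850}{77}\right) \left(- \frac{1}{63962}\right) = \frac{391425}{2462537} \approx 0.15895$)
$\frac{1}{m^{2}{\left(h{\left(6 \right)} \right)} + Z} = \frac{1}{\left(3 - \left(-5 + 6\right)\right)^{2} + \frac{391425}{2462537}} = \frac{1}{\left(3 - 1\right)^{2} + \frac{391425}{2462537}} = \frac{1}{2^{2} + \frac{391425}{2462537}} = \frac{1}{4 + \frac{391425}{2462537}} = \frac{1}{\frac{10241573}{2462537}} = \frac{2462537}{10241573}$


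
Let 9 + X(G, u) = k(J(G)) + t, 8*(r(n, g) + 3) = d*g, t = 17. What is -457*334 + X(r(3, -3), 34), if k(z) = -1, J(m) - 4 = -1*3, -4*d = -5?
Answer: -152631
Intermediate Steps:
d = 5/4 (d = -¼*(-5) = 5/4 ≈ 1.2500)
J(m) = 1 (J(m) = 4 - 1*3 = 4 - 3 = 1)
r(n, g) = -3 + 5*g/32 (r(n, g) = -3 + (5*g/4)/8 = -3 + 5*g/32)
X(G, u) = 7 (X(G, u) = -9 + (-1 + 17) = -9 + 16 = 7)
-457*334 + X(r(3, -3), 34) = -457*334 + 7 = -152638 + 7 = -152631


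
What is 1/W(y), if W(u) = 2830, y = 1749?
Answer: 1/2830 ≈ 0.00035336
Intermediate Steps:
1/W(y) = 1/2830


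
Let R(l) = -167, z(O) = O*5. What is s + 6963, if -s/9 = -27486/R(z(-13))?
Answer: 915447/167 ≈ 5481.7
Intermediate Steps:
z(O) = 5*O
s = -247374/167 (s = -(-247374)/(-167) = -(-247374)*(-1)/167 = -9*27486/167 = -247374/167 ≈ -1481.3)
s + 6963 = -247374/167 + 6963 = 915447/167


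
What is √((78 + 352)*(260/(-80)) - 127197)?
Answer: I*√514378/2 ≈ 358.6*I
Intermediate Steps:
√((78 + 352)*(260/(-80)) - 127197) = √(430*(260*(-1/80)) - 127197) = √(430*(-13/4) - 127197) = √(-2795/2 - 127197) = √(-257189/2) = I*√514378/2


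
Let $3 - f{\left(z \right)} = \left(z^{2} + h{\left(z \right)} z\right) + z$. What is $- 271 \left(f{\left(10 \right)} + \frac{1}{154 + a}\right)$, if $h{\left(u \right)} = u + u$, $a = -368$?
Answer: $\frac{17804429}{214} \approx 83198.0$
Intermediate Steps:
$h{\left(u \right)} = 2 u$
$f{\left(z \right)} = 3 - z - 3 z^{2}$ ($f{\left(z \right)} = 3 - \left(\left(z^{2} + 2 z z\right) + z\right) = 3 - \left(\left(z^{2} + 2 z^{2}\right) + z\right) = 3 - \left(3 z^{2} + z\right) = 3 - \left(z + 3 z^{2}\right) = 3 - z - 3 z^{2}$)
$- 271 \left(f{\left(10 \right)} + \frac{1}{154 + a}\right) = - 271 \left(\left(3 - 10 - 3 \cdot 10^{2}\right) + \frac{1}{154 - 368}\right) = - 271 \left(\left(3 - 10 - 300\right) + \frac{1}{-214}\right) = - 271 \left(\left(3 - 10 - 300\right) - \frac{1}{214}\right) = - 271 \left(-307 - \frac{1}{214}\right) = \left(-271\right) \left(- \frac{65699}{214}\right) = \frac{17804429}{214}$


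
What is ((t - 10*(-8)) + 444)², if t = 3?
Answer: 277729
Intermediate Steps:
((t - 10*(-8)) + 444)² = ((3 - 10*(-8)) + 444)² = ((3 + 80) + 444)² = (83 + 444)² = 527² = 277729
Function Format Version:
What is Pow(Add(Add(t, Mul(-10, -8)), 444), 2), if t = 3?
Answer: 277729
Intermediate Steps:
Pow(Add(Add(t, Mul(-10, -8)), 444), 2) = Pow(Add(Add(3, Mul(-10, -8)), 444), 2) = Pow(Add(Add(3, 80), 444), 2) = Pow(Add(83, 444), 2) = Pow(527, 2) = 277729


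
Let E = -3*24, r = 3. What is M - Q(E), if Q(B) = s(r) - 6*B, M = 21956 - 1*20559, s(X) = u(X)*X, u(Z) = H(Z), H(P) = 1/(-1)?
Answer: 968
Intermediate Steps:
H(P) = -1
u(Z) = -1
s(X) = -X
M = 1397 (M = 21956 - 20559 = 1397)
E = -72
Q(B) = -3 - 6*B (Q(B) = -1*3 - 6*B = -3 - 6*B)
M - Q(E) = 1397 - (-3 - 6*(-72)) = 1397 - (-3 + 432) = 1397 - 1*429 = 1397 - 429 = 968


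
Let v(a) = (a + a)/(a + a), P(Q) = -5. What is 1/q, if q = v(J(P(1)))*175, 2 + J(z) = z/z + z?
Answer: 1/175 ≈ 0.0057143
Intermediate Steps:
J(z) = -1 + z (J(z) = -2 + (z/z + z) = -2 + (1 + z) = -1 + z)
v(a) = 1 (v(a) = (2*a)/((2*a)) = (2*a)*(1/(2*a)) = 1)
q = 175 (q = 1*175 = 175)
1/q = 1/175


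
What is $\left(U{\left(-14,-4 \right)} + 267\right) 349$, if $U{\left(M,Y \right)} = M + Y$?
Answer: $86901$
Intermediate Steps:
$\left(U{\left(-14,-4 \right)} + 267\right) 349 = \left(\left(-14 - 4\right) + 267\right) 349 = \left(-18 + 267\right) 349 = 249 \cdot 349 = 86901$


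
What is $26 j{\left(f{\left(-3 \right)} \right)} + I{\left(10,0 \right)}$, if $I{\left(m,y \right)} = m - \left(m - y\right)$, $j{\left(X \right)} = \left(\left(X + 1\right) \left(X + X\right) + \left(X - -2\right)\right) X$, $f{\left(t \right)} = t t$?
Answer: $44694$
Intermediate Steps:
$f{\left(t \right)} = t^{2}$
$j{\left(X \right)} = X \left(2 + X + 2 X \left(1 + X\right)\right)$ ($j{\left(X \right)} = \left(\left(1 + X\right) 2 X + \left(X + 2\right)\right) X = \left(2 X \left(1 + X\right) + \left(2 + X\right)\right) X = \left(2 + X + 2 X \left(1 + X\right)\right) X = X \left(2 + X + 2 X \left(1 + X\right)\right)$)
$I{\left(m,y \right)} = y$ ($I{\left(m,y \right)} = m - \left(m - y\right) = y$)
$26 j{\left(f{\left(-3 \right)} \right)} + I{\left(10,0 \right)} = 26 \left(-3\right)^{2} \left(2 + 2 \left(\left(-3\right)^{2}\right)^{2} + 3 \left(-3\right)^{2}\right) + 0 = 26 \cdot 9 \left(2 + 2 \cdot 9^{2} + 3 \cdot 9\right) + 0 = 26 \cdot 9 \left(2 + 2 \cdot 81 + 27\right) + 0 = 26 \cdot 9 \left(2 + 162 + 27\right) + 0 = 26 \cdot 9 \cdot 191 + 0 = 26 \cdot 1719 + 0 = 44694 + 0 = 44694$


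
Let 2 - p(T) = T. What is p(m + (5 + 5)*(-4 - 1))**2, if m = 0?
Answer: 2704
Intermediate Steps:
p(T) = 2 - T
p(m + (5 + 5)*(-4 - 1))**2 = (2 - (0 + (5 + 5)*(-4 - 1)))**2 = (2 - (0 + 10*(-5)))**2 = (2 - (0 - 50))**2 = (2 - 1*(-50))**2 = (2 + 50)**2 = 52**2 = 2704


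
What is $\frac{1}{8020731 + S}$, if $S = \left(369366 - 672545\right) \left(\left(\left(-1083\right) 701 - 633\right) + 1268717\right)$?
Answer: $- \frac{1}{154280075548} \approx -6.4817 \cdot 10^{-12}$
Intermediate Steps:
$S = -154288096279$ ($S = - 303179 \left(\left(-759183 - 633\right) + 1268717\right) = - 303179 \left(-759816 + 1268717\right) = \left(-303179\right) 508901 = -154288096279$)
$\frac{1}{8020731 + S} = \frac{1}{8020731 - 154288096279} = \frac{1}{-154280075548} = - \frac{1}{154280075548}$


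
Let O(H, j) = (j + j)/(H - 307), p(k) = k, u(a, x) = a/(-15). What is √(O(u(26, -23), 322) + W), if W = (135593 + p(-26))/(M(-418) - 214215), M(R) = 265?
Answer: I*√882573340543026/18014590 ≈ 1.6491*I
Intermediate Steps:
u(a, x) = -a/15 (u(a, x) = a*(-1/15) = -a/15)
W = -135567/213950 (W = (135593 - 26)/(265 - 214215) = 135567/(-213950) = 135567*(-1/213950) = -135567/213950 ≈ -0.63364)
O(H, j) = 2*j/(-307 + H) (O(H, j) = (2*j)/(-307 + H) = 2*j/(-307 + H))
√(O(u(26, -23), 322) + W) = √(2*322/(-307 - 1/15*26) - 135567/213950) = √(2*322/(-307 - 26/15) - 135567/213950) = √(2*322/(-4631/15) - 135567/213950) = √(2*322*(-15/4631) - 135567/213950) = √(-9660/4631 - 135567/213950) = √(-244960707/90072950) = I*√882573340543026/18014590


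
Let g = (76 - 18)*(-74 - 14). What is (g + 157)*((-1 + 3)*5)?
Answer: -49470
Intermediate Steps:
g = -5104 (g = 58*(-88) = -5104)
(g + 157)*((-1 + 3)*5) = (-5104 + 157)*((-1 + 3)*5) = -9894*5 = -4947*10 = -49470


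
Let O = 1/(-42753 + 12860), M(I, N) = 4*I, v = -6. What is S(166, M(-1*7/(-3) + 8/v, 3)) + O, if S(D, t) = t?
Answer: 119571/29893 ≈ 4.0000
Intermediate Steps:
O = -1/29893 (O = 1/(-29893) = -1/29893 ≈ -3.3453e-5)
S(166, M(-1*7/(-3) + 8/v, 3)) + O = 4*(-1*7/(-3) + 8/(-6)) - 1/29893 = 4*(-7*(-1/3) + 8*(-1/6)) - 1/29893 = 4*(7/3 - 4/3) - 1/29893 = 4*1 - 1/29893 = 4 - 1/29893 = 119571/29893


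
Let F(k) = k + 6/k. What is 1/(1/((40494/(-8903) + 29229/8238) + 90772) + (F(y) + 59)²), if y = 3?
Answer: 2219136541941/9089583300237974 ≈ 0.00024414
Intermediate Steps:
1/(1/((40494/(-8903) + 29229/8238) + 90772) + (F(y) + 59)²) = 1/(1/((40494/(-8903) + 29229/8238) + 90772) + ((3 + 6/3) + 59)²) = 1/(1/((40494*(-1/8903) + 29229*(1/8238)) + 90772) + ((3 + 6*(⅓)) + 59)²) = 1/(1/((-40494/8903 + 9743/2746) + 90772) + ((3 + 2) + 59)²) = 1/(1/(-24454595/24447638 + 90772) + (5 + 59)²) = 1/(1/(2219136541941/24447638) + 64²) = 1/(24447638/2219136541941 + 4096) = 1/(9089583300237974/2219136541941) = 2219136541941/9089583300237974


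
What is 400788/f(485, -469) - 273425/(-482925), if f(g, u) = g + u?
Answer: 1935549197/77268 ≈ 25050.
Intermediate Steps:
400788/f(485, -469) - 273425/(-482925) = 400788/(485 - 469) - 273425/(-482925) = 400788/16 - 273425*(-1/482925) = 400788*(1/16) + 10937/19317 = 100197/4 + 10937/19317 = 1935549197/77268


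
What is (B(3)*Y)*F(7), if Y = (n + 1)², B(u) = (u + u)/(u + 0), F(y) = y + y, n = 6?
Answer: 1372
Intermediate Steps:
F(y) = 2*y
B(u) = 2 (B(u) = (2*u)/u = 2)
Y = 49 (Y = (6 + 1)² = 7² = 49)
(B(3)*Y)*F(7) = (2*49)*(2*7) = 98*14 = 1372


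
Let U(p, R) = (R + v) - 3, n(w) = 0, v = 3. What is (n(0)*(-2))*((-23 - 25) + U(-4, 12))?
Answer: 0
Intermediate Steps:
U(p, R) = R (U(p, R) = (R + 3) - 3 = (3 + R) - 3 = R)
(n(0)*(-2))*((-23 - 25) + U(-4, 12)) = (0*(-2))*((-23 - 25) + 12) = 0*(-48 + 12) = 0*(-36) = 0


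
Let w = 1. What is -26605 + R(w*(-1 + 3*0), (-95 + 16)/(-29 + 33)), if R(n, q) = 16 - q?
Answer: -106277/4 ≈ -26569.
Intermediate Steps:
-26605 + R(w*(-1 + 3*0), (-95 + 16)/(-29 + 33)) = -26605 + (16 - (-95 + 16)/(-29 + 33)) = -26605 + (16 - (-79)/4) = -26605 + (16 - 1*(-79/4)) = -26605 + (16 + 79/4) = -26605 + 143/4 = -106277/4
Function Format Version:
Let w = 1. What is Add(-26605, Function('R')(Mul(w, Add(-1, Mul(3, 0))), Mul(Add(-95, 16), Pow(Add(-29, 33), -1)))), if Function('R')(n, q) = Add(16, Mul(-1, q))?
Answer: Rational(-106277, 4) ≈ -26569.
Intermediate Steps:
Add(-26605, Function('R')(Mul(w, Add(-1, Mul(3, 0))), Mul(Add(-95, 16), Pow(Add(-29, 33), -1)))) = Add(-26605, Add(16, Mul(-1, Mul(Add(-95, 16), Pow(Add(-29, 33), -1))))) = Add(-26605, Add(16, Mul(-1, Mul(-79, Pow(4, -1))))) = Add(-26605, Add(16, Mul(-1, Mul(-79, Rational(1, 4))))) = Add(-26605, Add(16, Mul(-1, Rational(-79, 4)))) = Add(-26605, Add(16, Rational(79, 4))) = Add(-26605, Rational(143, 4)) = Rational(-106277, 4)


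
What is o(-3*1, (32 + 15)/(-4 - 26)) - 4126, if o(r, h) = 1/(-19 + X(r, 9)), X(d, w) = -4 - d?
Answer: -82521/20 ≈ -4126.0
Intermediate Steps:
o(r, h) = 1/(-23 - r) (o(r, h) = 1/(-19 + (-4 - r)) = 1/(-23 - r))
o(-3*1, (32 + 15)/(-4 - 26)) - 4126 = -1/(23 - 3*1) - 4126 = -1/(23 - 3) - 4126 = -1/20 - 4126 = -82521/20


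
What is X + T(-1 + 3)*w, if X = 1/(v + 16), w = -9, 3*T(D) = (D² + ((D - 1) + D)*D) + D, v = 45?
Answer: -2195/61 ≈ -35.984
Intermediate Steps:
T(D) = D/3 + D²/3 + D*(-1 + 2*D)/3 (T(D) = ((D² + ((D - 1) + D)*D) + D)/3 = ((D² + ((-1 + D) + D)*D) + D)/3 = ((D² + (-1 + 2*D)*D) + D)/3 = ((D² + D*(-1 + 2*D)) + D)/3 = (D + D² + D*(-1 + 2*D))/3 = D/3 + D²/3 + D*(-1 + 2*D)/3)
X = 1/61 (X = 1/(45 + 16) = 1/61 ≈ 0.016393)
X + T(-1 + 3)*w = 1/61 + (-1 + 3)²*(-9) = 1/61 + 2²*(-9) = 1/61 + 4*(-9) = 1/61 - 36 = -2195/61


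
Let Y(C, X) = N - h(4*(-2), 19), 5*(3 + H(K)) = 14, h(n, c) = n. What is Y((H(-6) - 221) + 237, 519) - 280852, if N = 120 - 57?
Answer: -280781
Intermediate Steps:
H(K) = -⅕ (H(K) = -3 + (⅕)*14 = -3 + 14/5 = -⅕)
N = 63
Y(C, X) = 71 (Y(C, X) = 63 - 4*(-2) = 63 - 1*(-8) = 63 + 8 = 71)
Y((H(-6) - 221) + 237, 519) - 280852 = 71 - 280852 = -280781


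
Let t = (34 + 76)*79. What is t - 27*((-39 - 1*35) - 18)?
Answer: 11174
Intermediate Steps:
t = 8690 (t = 110*79 = 8690)
t - 27*((-39 - 1*35) - 18) = 8690 - 27*((-39 - 1*35) - 18) = 8690 - 27*((-39 - 35) - 18) = 8690 - 27*(-74 - 18) = 8690 - 27*(-92) = 8690 + 2484 = 11174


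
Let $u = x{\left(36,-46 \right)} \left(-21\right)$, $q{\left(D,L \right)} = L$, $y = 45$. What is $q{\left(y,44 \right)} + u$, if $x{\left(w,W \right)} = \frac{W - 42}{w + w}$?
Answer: $\frac{209}{3} \approx 69.667$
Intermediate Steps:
$x{\left(w,W \right)} = \frac{-42 + W}{2 w}$
$u = \frac{77}{3}$ ($u = \frac{-42 - 46}{2 \cdot 36} \left(-21\right) = \frac{1}{2} \cdot \frac{1}{36} \left(-88\right) \left(-21\right) = \left(- \frac{11}{9}\right) \left(-21\right) = \frac{77}{3} \approx 25.667$)
$q{\left(y,44 \right)} + u = 44 + \frac{77}{3} = \frac{209}{3}$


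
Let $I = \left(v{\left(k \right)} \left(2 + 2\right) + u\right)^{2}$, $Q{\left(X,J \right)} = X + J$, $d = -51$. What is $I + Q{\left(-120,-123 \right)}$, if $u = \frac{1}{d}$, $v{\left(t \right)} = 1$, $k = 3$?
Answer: $- \frac{590834}{2601} \approx -227.16$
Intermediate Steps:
$u = - \frac{1}{51}$ ($u = \frac{1}{-51} = - \frac{1}{51} \approx -0.019608$)
$Q{\left(X,J \right)} = J + X$
$I = \frac{41209}{2601}$ ($I = \left(1 \left(2 + 2\right) - \frac{1}{51}\right)^{2} = \left(1 \cdot 4 - \frac{1}{51}\right)^{2} = \left(4 - \frac{1}{51}\right)^{2} = \left(\frac{203}{51}\right)^{2} = \frac{41209}{2601} \approx 15.844$)
$I + Q{\left(-120,-123 \right)} = \frac{41209}{2601} - 243 = - \frac{590834}{2601}$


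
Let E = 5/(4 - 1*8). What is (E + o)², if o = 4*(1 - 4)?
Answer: 2809/16 ≈ 175.56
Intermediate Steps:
E = -5/4 (E = 5/(4 - 8) = 5/(-4) = 5*(-¼) = -5/4 ≈ -1.2500)
o = -12 (o = 4*(-3) = -12)
(E + o)² = (-5/4 - 12)² = (-53/4)² = 2809/16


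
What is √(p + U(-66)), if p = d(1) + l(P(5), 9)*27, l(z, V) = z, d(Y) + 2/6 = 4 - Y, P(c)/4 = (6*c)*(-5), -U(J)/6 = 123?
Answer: I*√152418/3 ≈ 130.14*I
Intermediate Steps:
U(J) = -738 (U(J) = -6*123 = -738)
P(c) = -120*c (P(c) = 4*((6*c)*(-5)) = 4*(-30*c) = -120*c)
d(Y) = 11/3 - Y (d(Y) = -⅓ + (4 - Y) = 11/3 - Y)
p = -48592/3 (p = (11/3 - 1*1) - 120*5*27 = (11/3 - 1) - 600*27 = 8/3 - 16200 = -48592/3 ≈ -16197.)
√(p + U(-66)) = √(-48592/3 - 738) = √(-50806/3) = I*√152418/3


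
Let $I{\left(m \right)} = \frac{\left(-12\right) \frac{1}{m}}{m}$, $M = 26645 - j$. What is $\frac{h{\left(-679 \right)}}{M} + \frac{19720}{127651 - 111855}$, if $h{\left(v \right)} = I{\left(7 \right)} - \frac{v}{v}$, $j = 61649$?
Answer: $\frac{8456157169}{6773309004} \approx 1.2485$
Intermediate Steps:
$M = -35004$ ($M = 26645 - 61649 = -35004$)
$I{\left(m \right)} = - \frac{12}{m^{2}}$
$h{\left(v \right)} = - \frac{61}{49}$ ($h{\left(v \right)} = - \frac{12}{49} - \frac{v}{v} = \left(-12\right) \frac{1}{49} - 1 = - \frac{12}{49} - 1 = - \frac{61}{49}$)
$\frac{h{\left(-679 \right)}}{M} + \frac{19720}{127651 - 111855} = - \frac{61}{49 \left(-35004\right)} + \frac{19720}{127651 - 111855} = \left(- \frac{61}{49}\right) \left(- \frac{1}{35004}\right) + \frac{19720}{127651 - 111855} = \frac{61}{1715196} + \frac{19720}{15796} = \frac{61}{1715196} + 19720 \cdot \frac{1}{15796} = \frac{61}{1715196} + \frac{4930}{3949} = \frac{8456157169}{6773309004}$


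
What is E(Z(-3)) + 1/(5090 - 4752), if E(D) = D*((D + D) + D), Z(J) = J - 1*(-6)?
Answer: 9127/338 ≈ 27.003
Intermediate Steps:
Z(J) = 6 + J (Z(J) = J + 6 = 6 + J)
E(D) = 3*D**2 (E(D) = D*(2*D + D) = D*(3*D) = 3*D**2)
E(Z(-3)) + 1/(5090 - 4752) = 3*(6 - 3)**2 + 1/(5090 - 4752) = 3*3**2 + 1/338 = 3*9 + 1/338 = 27 + 1/338 = 9127/338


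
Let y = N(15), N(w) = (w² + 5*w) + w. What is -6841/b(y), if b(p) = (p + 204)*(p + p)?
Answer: -6841/326970 ≈ -0.020922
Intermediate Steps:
N(w) = w² + 6*w
y = 315 (y = 15*(6 + 15) = 15*21 = 315)
b(p) = 2*p*(204 + p) (b(p) = (204 + p)*(2*p) = 2*p*(204 + p))
-6841/b(y) = -6841*1/(630*(204 + 315)) = -6841/(2*315*519) = -6841/326970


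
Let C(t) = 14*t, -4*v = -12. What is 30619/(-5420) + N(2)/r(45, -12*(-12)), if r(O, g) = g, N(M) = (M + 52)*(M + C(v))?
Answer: 58811/5420 ≈ 10.851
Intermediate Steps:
v = 3 (v = -¼*(-12) = 3)
N(M) = (42 + M)*(52 + M) (N(M) = (M + 52)*(M + 14*3) = (52 + M)*(M + 42) = (52 + M)*(42 + M) = (42 + M)*(52 + M))
30619/(-5420) + N(2)/r(45, -12*(-12)) = 30619/(-5420) + (2184 + 2² + 94*2)/((-12*(-12))) = 30619*(-1/5420) + (2184 + 4 + 188)/144 = -30619/5420 + 2376*(1/144) = -30619/5420 + 33/2 = 58811/5420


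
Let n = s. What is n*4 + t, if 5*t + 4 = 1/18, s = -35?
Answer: -12671/90 ≈ -140.79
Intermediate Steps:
n = -35
t = -71/90 (t = -⅘ + (⅕)/18 = -⅘ + (⅕)*(1/18) = -⅘ + 1/90 = -71/90 ≈ -0.78889)
n*4 + t = -35*4 - 71/90 = -140 - 71/90 = -12671/90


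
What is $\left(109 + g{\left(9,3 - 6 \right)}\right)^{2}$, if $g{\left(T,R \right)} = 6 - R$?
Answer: $13924$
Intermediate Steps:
$\left(109 + g{\left(9,3 - 6 \right)}\right)^{2} = \left(109 + \left(6 - \left(3 - 6\right)\right)\right)^{2} = \left(109 + \left(6 - -3\right)\right)^{2} = \left(109 + \left(6 + 3\right)\right)^{2} = \left(109 + 9\right)^{2} = 118^{2} = 13924$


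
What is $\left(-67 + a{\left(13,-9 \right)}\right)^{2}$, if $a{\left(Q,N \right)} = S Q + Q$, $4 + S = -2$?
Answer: $17424$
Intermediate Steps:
$S = -6$ ($S = -4 - 2 = -6$)
$a{\left(Q,N \right)} = - 5 Q$ ($a{\left(Q,N \right)} = - 6 Q + Q = - 5 Q$)
$\left(-67 + a{\left(13,-9 \right)}\right)^{2} = \left(-67 - 65\right)^{2} = \left(-132\right)^{2} = 17424$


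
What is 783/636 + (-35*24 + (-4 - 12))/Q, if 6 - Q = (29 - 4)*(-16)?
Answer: -37753/43036 ≈ -0.87724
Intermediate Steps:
Q = 406 (Q = 6 - (29 - 4)*(-16) = 6 - 25*(-16) = 6 - 1*(-400) = 6 + 400 = 406)
783/636 + (-35*24 + (-4 - 12))/Q = 783/636 + (-35*24 + (-4 - 12))/406 = 783*(1/636) + (-840 - 16)*(1/406) = 261/212 - 856*1/406 = 261/212 - 428/203 = -37753/43036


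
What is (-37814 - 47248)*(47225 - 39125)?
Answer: -689002200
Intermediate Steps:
(-37814 - 47248)*(47225 - 39125) = -85062*8100 = -689002200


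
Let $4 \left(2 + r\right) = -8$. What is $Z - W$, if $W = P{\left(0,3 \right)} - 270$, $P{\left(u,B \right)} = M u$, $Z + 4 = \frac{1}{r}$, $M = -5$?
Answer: $\frac{1063}{4} \approx 265.75$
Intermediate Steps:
$r = -4$ ($r = -2 + \frac{1}{4} \left(-8\right) = -2 - 2 = -4$)
$Z = - \frac{17}{4}$ ($Z = -4 + \frac{1}{-4} = -4 - \frac{1}{4} = - \frac{17}{4} \approx -4.25$)
$P{\left(u,B \right)} = - 5 u$
$W = -270$ ($W = \left(-5\right) 0 - 270 = 0 - 270 = -270$)
$Z - W = - \frac{17}{4} - -270 = - \frac{17}{4} + 270 = \frac{1063}{4}$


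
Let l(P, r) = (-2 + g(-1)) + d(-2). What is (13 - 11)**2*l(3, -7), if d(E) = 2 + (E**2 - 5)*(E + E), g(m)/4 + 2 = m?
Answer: -32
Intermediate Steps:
g(m) = -8 + 4*m
d(E) = 2 + 2*E*(-5 + E**2) (d(E) = 2 + (-5 + E**2)*(2*E) = 2 + 2*E*(-5 + E**2))
l(P, r) = -8 (l(P, r) = (-2 + (-8 + 4*(-1))) + (2 - 10*(-2) + 2*(-2)**3) = (-2 + (-8 - 4)) + (2 + 20 + 2*(-8)) = (-2 - 12) + (2 + 20 - 16) = -14 + 6 = -8)
(13 - 11)**2*l(3, -7) = (13 - 11)**2*(-8) = 2**2*(-8) = 4*(-8) = -32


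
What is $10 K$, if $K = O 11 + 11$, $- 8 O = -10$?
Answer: $\frac{495}{2} \approx 247.5$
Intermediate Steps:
$O = \frac{5}{4}$ ($O = \left(- \frac{1}{8}\right) \left(-10\right) = \frac{5}{4} \approx 1.25$)
$K = \frac{99}{4}$ ($K = \frac{5}{4} \cdot 11 + 11 = \frac{55}{4} + 11 = \frac{99}{4} \approx 24.75$)
$10 K = 10 \cdot \frac{99}{4} = \frac{495}{2}$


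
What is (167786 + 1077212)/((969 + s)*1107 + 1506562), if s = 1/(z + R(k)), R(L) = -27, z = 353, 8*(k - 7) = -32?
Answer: 405869348/840834977 ≈ 0.48270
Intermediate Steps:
k = 3 (k = 7 + (⅛)*(-32) = 7 - 4 = 3)
s = 1/326 (s = 1/(353 - 27) = 1/326 ≈ 0.0030675)
(167786 + 1077212)/((969 + s)*1107 + 1506562) = (167786 + 1077212)/((969 + 1/326)*1107 + 1506562) = 1244998/((315895/326)*1107 + 1506562) = 1244998/(349695765/326 + 1506562) = 1244998/(840834977/326) = 1244998*(326/840834977) = 405869348/840834977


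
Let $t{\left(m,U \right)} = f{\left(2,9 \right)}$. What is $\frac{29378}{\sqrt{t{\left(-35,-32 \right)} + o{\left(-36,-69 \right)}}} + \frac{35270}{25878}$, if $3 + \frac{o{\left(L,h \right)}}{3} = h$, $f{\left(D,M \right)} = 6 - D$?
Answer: $\frac{17635}{12939} - \frac{14689 i \sqrt{53}}{53} \approx 1.3629 - 2017.7 i$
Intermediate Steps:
$t{\left(m,U \right)} = 4$ ($t{\left(m,U \right)} = 6 - 2 = 4$)
$o{\left(L,h \right)} = -9 + 3 h$
$\frac{29378}{\sqrt{t{\left(-35,-32 \right)} + o{\left(-36,-69 \right)}}} + \frac{35270}{25878} = \frac{29378}{\sqrt{4 + \left(-9 + 3 \left(-69\right)\right)}} + \frac{35270}{25878} = \frac{29378}{\sqrt{4 - 216}} + 35270 \cdot \frac{1}{25878} = \frac{29378}{\sqrt{4 - 216}} + \frac{17635}{12939} = \frac{29378}{\sqrt{-212}} + \frac{17635}{12939} = \frac{29378}{2 i \sqrt{53}} + \frac{17635}{12939} = 29378 \left(- \frac{i \sqrt{53}}{106}\right) + \frac{17635}{12939} = - \frac{14689 i \sqrt{53}}{53} + \frac{17635}{12939} = \frac{17635}{12939} - \frac{14689 i \sqrt{53}}{53}$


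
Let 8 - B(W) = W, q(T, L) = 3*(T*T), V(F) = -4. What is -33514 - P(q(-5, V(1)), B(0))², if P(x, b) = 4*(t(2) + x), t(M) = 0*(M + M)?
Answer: -123514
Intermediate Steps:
t(M) = 0 (t(M) = 0*(2*M) = 0)
q(T, L) = 3*T²
B(W) = 8 - W
P(x, b) = 4*x (P(x, b) = 4*(0 + x) = 4*x)
-33514 - P(q(-5, V(1)), B(0))² = -33514 - (4*(3*(-5)²))² = -33514 - (4*(3*25))² = -33514 - (4*75)² = -33514 - 1*300² = -33514 - 1*90000 = -33514 - 90000 = -123514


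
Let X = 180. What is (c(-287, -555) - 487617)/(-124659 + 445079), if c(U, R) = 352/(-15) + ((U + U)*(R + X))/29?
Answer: -208894853/139382700 ≈ -1.4987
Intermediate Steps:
c(U, R) = -352/15 + 2*U*(180 + R)/29 (c(U, R) = 352/(-15) + ((U + U)*(R + 180))/29 = 352*(-1/15) + ((2*U)*(180 + R))*(1/29) = -352/15 + (2*U*(180 + R))*(1/29) = -352/15 + 2*U*(180 + R)/29)
(c(-287, -555) - 487617)/(-124659 + 445079) = ((-352/15 + (360/29)*(-287) + (2/29)*(-555)*(-287)) - 487617)/(-124659 + 445079) = ((-352/15 - 103320/29 + 318570/29) - 487617)/320420 = (3218542/435 - 487617)*(1/320420) = -208894853/435*1/320420 = -208894853/139382700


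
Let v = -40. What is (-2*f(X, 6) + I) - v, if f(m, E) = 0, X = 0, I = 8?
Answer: 48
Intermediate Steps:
(-2*f(X, 6) + I) - v = (-2*0 + 8) - 1*(-40) = (0 + 8) + 40 = 8 + 40 = 48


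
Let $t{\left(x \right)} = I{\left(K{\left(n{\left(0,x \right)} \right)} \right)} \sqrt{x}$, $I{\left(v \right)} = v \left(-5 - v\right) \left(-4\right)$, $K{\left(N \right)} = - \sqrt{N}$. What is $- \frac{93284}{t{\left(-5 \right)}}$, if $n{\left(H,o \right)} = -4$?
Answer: $\frac{23321 \sqrt{5} \left(-5 - 2 i\right)}{290} \approx -899.09 - 359.64 i$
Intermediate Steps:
$I{\left(v \right)} = - 4 v \left(-5 - v\right)$
$t{\left(x \right)} = - 8 i \sqrt{x} \left(5 - 2 i\right)$ ($t{\left(x \right)} = 4 \left(- \sqrt{-4}\right) \left(5 - \sqrt{-4}\right) \sqrt{x} = 4 \left(- 2 i\right) \left(5 - 2 i\right) \sqrt{x} = - 8 i \left(5 - 2 i\right) \sqrt{x} = - 8 i \sqrt{x} \left(5 - 2 i\right)$)
$- \frac{93284}{t{\left(-5 \right)}} = - \frac{93284}{\sqrt{-5} \left(-16 - 40 i\right)} = - \frac{93284}{i \sqrt{5} \left(-16 - 40 i\right)} = - 93284 \left(- \frac{i \sqrt{5} \left(-16 + 40 i\right)}{9280}\right) = \frac{23321 i \sqrt{5} \left(-16 + 40 i\right)}{2320}$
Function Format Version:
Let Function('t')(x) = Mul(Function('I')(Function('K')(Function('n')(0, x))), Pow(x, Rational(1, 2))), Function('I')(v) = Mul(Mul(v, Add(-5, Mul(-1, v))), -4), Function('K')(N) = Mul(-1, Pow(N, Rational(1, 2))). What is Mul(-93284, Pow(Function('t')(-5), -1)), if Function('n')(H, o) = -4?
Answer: Mul(Rational(23321, 290), Pow(5, Rational(1, 2)), Add(-5, Mul(-2, I))) ≈ Add(-899.09, Mul(-359.64, I))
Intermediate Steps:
Function('I')(v) = Mul(-4, v, Add(-5, Mul(-1, v)))
Function('t')(x) = Mul(-8, I, Pow(x, Rational(1, 2)), Add(5, Mul(-2, I))) (Function('t')(x) = Mul(Mul(4, Mul(-1, Pow(-4, Rational(1, 2))), Add(5, Mul(-1, Pow(-4, Rational(1, 2))))), Pow(x, Rational(1, 2))) = Mul(Mul(4, Mul(-1, Mul(2, I)), Add(5, Mul(-1, Mul(2, I)))), Pow(x, Rational(1, 2))) = Mul(Mul(4, Mul(-2, I), Add(5, Mul(-2, I))), Pow(x, Rational(1, 2))) = Mul(Mul(-8, I, Add(5, Mul(-2, I))), Pow(x, Rational(1, 2))) = Mul(-8, I, Pow(x, Rational(1, 2)), Add(5, Mul(-2, I))))
Mul(-93284, Pow(Function('t')(-5), -1)) = Mul(-93284, Pow(Mul(Pow(-5, Rational(1, 2)), Add(-16, Mul(-40, I))), -1)) = Mul(-93284, Pow(Mul(Mul(I, Pow(5, Rational(1, 2))), Add(-16, Mul(-40, I))), -1)) = Mul(-93284, Pow(Mul(I, Pow(5, Rational(1, 2)), Add(-16, Mul(-40, I))), -1)) = Mul(-93284, Mul(Rational(-1, 9280), I, Pow(5, Rational(1, 2)), Add(-16, Mul(40, I)))) = Mul(Rational(23321, 2320), I, Pow(5, Rational(1, 2)), Add(-16, Mul(40, I)))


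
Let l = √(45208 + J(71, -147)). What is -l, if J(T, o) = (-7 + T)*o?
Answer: -10*√358 ≈ -189.21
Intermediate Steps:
J(T, o) = o*(-7 + T)
l = 10*√358 (l = √(45208 - 147*(-7 + 71)) = √(45208 - 147*64) = √(45208 - 9408) = √35800 = 10*√358 ≈ 189.21)
-l = -10*√358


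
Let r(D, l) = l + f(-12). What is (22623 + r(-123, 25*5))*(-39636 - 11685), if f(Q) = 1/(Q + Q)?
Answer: -9339583757/8 ≈ -1.1674e+9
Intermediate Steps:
f(Q) = 1/(2*Q)
r(D, l) = -1/24 + l (r(D, l) = l + (½)/(-12) = l + (½)*(-1/12) = l - 1/24 = -1/24 + l)
(22623 + r(-123, 25*5))*(-39636 - 11685) = (22623 + (-1/24 + 25*5))*(-39636 - 11685) = (22623 + (-1/24 + 125))*(-51321) = (22623 + 2999/24)*(-51321) = (545951/24)*(-51321) = -9339583757/8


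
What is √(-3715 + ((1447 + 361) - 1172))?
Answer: I*√3079 ≈ 55.489*I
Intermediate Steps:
√(-3715 + ((1447 + 361) - 1172)) = √(-3715 + (1808 - 1172)) = √(-3715 + 636) = √(-3079) = I*√3079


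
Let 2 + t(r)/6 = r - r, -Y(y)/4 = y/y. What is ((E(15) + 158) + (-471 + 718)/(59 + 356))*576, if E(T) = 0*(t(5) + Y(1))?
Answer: 37910592/415 ≈ 91351.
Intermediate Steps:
Y(y) = -4 (Y(y) = -4*y/y = -4*1 = -4)
t(r) = -12 (t(r) = -12 + 6*(r - r) = -12 + 6*0 = -12 + 0 = -12)
E(T) = 0 (E(T) = 0*(-12 - 4) = 0*(-16) = 0)
((E(15) + 158) + (-471 + 718)/(59 + 356))*576 = ((0 + 158) + (-471 + 718)/(59 + 356))*576 = (158 + 247/415)*576 = (65817/415)*576 = 37910592/415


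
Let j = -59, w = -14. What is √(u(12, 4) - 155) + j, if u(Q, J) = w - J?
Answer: -59 + I*√173 ≈ -59.0 + 13.153*I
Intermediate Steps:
u(Q, J) = -14 - J
√(u(12, 4) - 155) + j = √((-14 - 1*4) - 155) - 59 = √((-14 - 4) - 155) - 59 = √(-18 - 155) - 59 = √(-173) - 59 = I*√173 - 59 = -59 + I*√173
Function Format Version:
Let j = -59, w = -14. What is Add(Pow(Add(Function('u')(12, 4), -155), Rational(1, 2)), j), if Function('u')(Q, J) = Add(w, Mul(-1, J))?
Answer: Add(-59, Mul(I, Pow(173, Rational(1, 2)))) ≈ Add(-59.000, Mul(13.153, I))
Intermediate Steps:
Function('u')(Q, J) = Add(-14, Mul(-1, J))
Add(Pow(Add(Function('u')(12, 4), -155), Rational(1, 2)), j) = Add(Pow(Add(Add(-14, Mul(-1, 4)), -155), Rational(1, 2)), -59) = Add(Pow(Add(Add(-14, -4), -155), Rational(1, 2)), -59) = Add(Pow(Add(-18, -155), Rational(1, 2)), -59) = Add(Pow(-173, Rational(1, 2)), -59) = Add(Mul(I, Pow(173, Rational(1, 2))), -59) = Add(-59, Mul(I, Pow(173, Rational(1, 2))))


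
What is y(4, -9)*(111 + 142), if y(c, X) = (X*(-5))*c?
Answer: 45540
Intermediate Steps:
y(c, X) = -5*X*c (y(c, X) = (-5*X)*c = -5*X*c)
y(4, -9)*(111 + 142) = (-5*(-9)*4)*(111 + 142) = 180*253 = 45540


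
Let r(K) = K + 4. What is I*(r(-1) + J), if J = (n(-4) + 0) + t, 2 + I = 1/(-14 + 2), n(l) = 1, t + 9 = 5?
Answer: 0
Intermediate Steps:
r(K) = 4 + K
t = -4 (t = -9 + 5 = -4)
I = -25/12 (I = -2 + 1/(-14 + 2) = -2 + 1/(-12) = -2 - 1/12 = -25/12 ≈ -2.0833)
J = -3 (J = (1 + 0) - 4 = 1 - 4 = -3)
I*(r(-1) + J) = -25*((4 - 1) - 3)/12 = -25*(3 - 3)/12 = -25/12*0 = 0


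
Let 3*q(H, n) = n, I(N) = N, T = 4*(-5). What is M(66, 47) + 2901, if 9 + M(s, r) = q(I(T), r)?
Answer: 8723/3 ≈ 2907.7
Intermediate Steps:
T = -20
q(H, n) = n/3
M(s, r) = -9 + r/3
M(66, 47) + 2901 = (-9 + (1/3)*47) + 2901 = (-9 + 47/3) + 2901 = 20/3 + 2901 = 8723/3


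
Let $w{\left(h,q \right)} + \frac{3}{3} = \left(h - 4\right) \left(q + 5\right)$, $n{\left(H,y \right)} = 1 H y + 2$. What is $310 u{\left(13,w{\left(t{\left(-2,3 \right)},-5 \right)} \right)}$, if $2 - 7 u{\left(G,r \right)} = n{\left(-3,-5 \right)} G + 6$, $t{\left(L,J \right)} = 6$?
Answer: $- \frac{69750}{7} \approx -9964.3$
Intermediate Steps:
$n{\left(H,y \right)} = 2 + H y$ ($n{\left(H,y \right)} = H y + 2 = 2 + H y$)
$w{\left(h,q \right)} = -1 + \left(-4 + h\right) \left(5 + q\right)$ ($w{\left(h,q \right)} = -1 + \left(h - 4\right) \left(q + 5\right) = -1 + \left(-4 + h\right) \left(5 + q\right)$)
$u{\left(G,r \right)} = - \frac{4}{7} - \frac{17 G}{7}$ ($u{\left(G,r \right)} = \frac{2}{7} - \frac{\left(2 - -15\right) G + 6}{7} = \frac{2}{7} - \frac{\left(2 + 15\right) G + 6}{7} = \frac{2}{7} - \frac{17 G + 6}{7} = \frac{2}{7} - \frac{6 + 17 G}{7} = \frac{2}{7} - \left(\frac{6}{7} + \frac{17 G}{7}\right) = - \frac{4}{7} - \frac{17 G}{7}$)
$310 u{\left(13,w{\left(t{\left(-2,3 \right)},-5 \right)} \right)} = 310 \left(- \frac{4}{7} - \frac{221}{7}\right) = 310 \left(- \frac{225}{7}\right) = - \frac{69750}{7}$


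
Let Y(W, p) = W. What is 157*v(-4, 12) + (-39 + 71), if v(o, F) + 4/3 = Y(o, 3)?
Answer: -2416/3 ≈ -805.33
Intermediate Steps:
v(o, F) = -4/3 + o
157*v(-4, 12) + (-39 + 71) = 157*(-4/3 - 4) + (-39 + 71) = 157*(-16/3) + 32 = -2512/3 + 32 = -2416/3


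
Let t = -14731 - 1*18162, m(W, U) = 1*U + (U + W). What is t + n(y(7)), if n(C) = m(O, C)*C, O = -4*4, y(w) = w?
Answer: -32907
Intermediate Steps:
O = -16
m(W, U) = W + 2*U (m(W, U) = U + (U + W) = W + 2*U)
t = -32893 (t = -14731 - 18162 = -32893)
n(C) = C*(-16 + 2*C) (n(C) = (-16 + 2*C)*C = C*(-16 + 2*C))
t + n(y(7)) = -32893 + 2*7*(-8 + 7) = -32893 + 2*7*(-1) = -32893 - 14 = -32907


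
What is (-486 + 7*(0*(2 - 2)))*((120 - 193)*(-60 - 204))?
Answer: -9366192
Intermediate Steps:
(-486 + 7*(0*(2 - 2)))*((120 - 193)*(-60 - 204)) = (-486 + 7*(0*0))*(-73*(-264)) = (-486 + 7*0)*19272 = (-486 + 0)*19272 = -486*19272 = -9366192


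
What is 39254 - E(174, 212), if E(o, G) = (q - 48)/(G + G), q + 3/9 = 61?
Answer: 24965525/636 ≈ 39254.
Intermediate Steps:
q = 182/3 (q = -⅓ + 61 = 182/3 ≈ 60.667)
E(o, G) = 19/(3*G) (E(o, G) = (182/3 - 48)/(G + G) = 38/(3*((2*G))) = 38*(1/(2*G))/3 = 19/(3*G))
39254 - E(174, 212) = 39254 - 19/(3*212) = 39254 - 1*19/636 = 39254 - 19/636 = 24965525/636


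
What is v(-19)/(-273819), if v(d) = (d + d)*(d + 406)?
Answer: 4902/91273 ≈ 0.053707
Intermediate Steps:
v(d) = 2*d*(406 + d) (v(d) = (2*d)*(406 + d) = 2*d*(406 + d))
v(-19)/(-273819) = (2*(-19)*(406 - 19))/(-273819) = (2*(-19)*387)*(-1/273819) = -14706*(-1/273819) = 4902/91273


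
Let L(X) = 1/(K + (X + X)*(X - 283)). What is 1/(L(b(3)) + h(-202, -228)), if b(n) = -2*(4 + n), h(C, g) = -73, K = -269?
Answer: -8047/587430 ≈ -0.013699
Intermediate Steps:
b(n) = -8 - 2*n
L(X) = 1/(-269 + 2*X*(-283 + X)) (L(X) = 1/(-269 + (X + X)*(X - 283)) = 1/(-269 + (2*X)*(-283 + X)) = 1/(-269 + 2*X*(-283 + X)))
1/(L(b(3)) + h(-202, -228)) = 1/(1/(-269 - 566*(-8 - 2*3) + 2*(-8 - 2*3)**2) - 73) = 1/(1/(-269 - 566*(-8 - 6) + 2*(-8 - 6)**2) - 73) = 1/(1/(-269 - 566*(-14) + 2*(-14)**2) - 73) = 1/(1/(-269 + 7924 + 2*196) - 73) = 1/(1/(-269 + 7924 + 392) - 73) = 1/(1/8047 - 73) = 1/(-587430/8047) = -8047/587430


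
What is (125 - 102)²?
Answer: 529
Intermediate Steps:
(125 - 102)² = 23² = 529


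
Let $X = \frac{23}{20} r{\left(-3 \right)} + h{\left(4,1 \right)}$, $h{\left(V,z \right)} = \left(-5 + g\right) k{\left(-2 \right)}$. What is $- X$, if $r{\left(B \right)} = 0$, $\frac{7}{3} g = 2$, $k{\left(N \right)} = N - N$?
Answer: $0$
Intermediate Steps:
$k{\left(N \right)} = 0$
$g = \frac{6}{7}$ ($g = \frac{3}{7} \cdot 2 = \frac{6}{7} \approx 0.85714$)
$h{\left(V,z \right)} = 0$ ($h{\left(V,z \right)} = \left(-5 + \frac{6}{7}\right) 0 = \left(- \frac{29}{7}\right) 0 = 0$)
$X = 0$ ($X = \frac{23}{20} \cdot 0 + 0 = 0 + 0 = 0$)
$- X = \left(-1\right) 0 = 0$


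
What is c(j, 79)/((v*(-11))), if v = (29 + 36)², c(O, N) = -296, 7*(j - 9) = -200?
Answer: 296/46475 ≈ 0.0063690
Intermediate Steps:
j = -137/7 (j = 9 + (⅐)*(-200) = 9 - 200/7 = -137/7 ≈ -19.571)
v = 4225 (v = 65² = 4225)
c(j, 79)/((v*(-11))) = -296/(4225*(-11)) = -296/(-46475) = -296*(-1/46475) = 296/46475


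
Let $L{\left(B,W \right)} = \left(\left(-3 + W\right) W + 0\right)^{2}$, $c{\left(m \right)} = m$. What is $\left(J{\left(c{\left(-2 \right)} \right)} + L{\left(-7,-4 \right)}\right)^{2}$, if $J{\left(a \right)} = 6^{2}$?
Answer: $672400$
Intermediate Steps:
$L{\left(B,W \right)} = W^{2} \left(-3 + W\right)^{2}$ ($L{\left(B,W \right)} = \left(W \left(-3 + W\right) + 0\right)^{2} = \left(W \left(-3 + W\right)\right)^{2} = W^{2} \left(-3 + W\right)^{2}$)
$J{\left(a \right)} = 36$
$\left(J{\left(c{\left(-2 \right)} \right)} + L{\left(-7,-4 \right)}\right)^{2} = \left(36 + \left(-4\right)^{2} \left(-3 - 4\right)^{2}\right)^{2} = \left(36 + 16 \left(-7\right)^{2}\right)^{2} = \left(36 + 16 \cdot 49\right)^{2} = \left(36 + 784\right)^{2} = 820^{2} = 672400$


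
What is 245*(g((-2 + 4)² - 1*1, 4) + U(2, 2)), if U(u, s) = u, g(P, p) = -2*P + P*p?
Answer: 1960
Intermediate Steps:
245*(g((-2 + 4)² - 1*1, 4) + U(2, 2)) = 245*(((-2 + 4)² - 1*1)*(-2 + 4) + 2) = 245*((2² - 1)*2 + 2) = 245*((4 - 1)*2 + 2) = 245*(3*2 + 2) = 245*(6 + 2) = 245*8 = 1960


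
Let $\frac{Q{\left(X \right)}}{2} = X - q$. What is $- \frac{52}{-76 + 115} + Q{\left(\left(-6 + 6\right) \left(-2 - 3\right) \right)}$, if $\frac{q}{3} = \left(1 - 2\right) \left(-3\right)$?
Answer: $- \frac{58}{3} \approx -19.333$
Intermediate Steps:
$q = 9$ ($q = 3 \left(1 - 2\right) \left(-3\right) = 3 \left(\left(-1\right) \left(-3\right)\right) = 3 \cdot 3 = 9$)
$Q{\left(X \right)} = -18 + 2 X$ ($Q{\left(X \right)} = 2 \left(X - 9\right) = 2 \left(-9 + X\right) = -18 + 2 X$)
$- \frac{52}{-76 + 115} + Q{\left(\left(-6 + 6\right) \left(-2 - 3\right) \right)} = - \frac{52}{-76 + 115} - \left(18 - 2 \left(-6 + 6\right) \left(-2 - 3\right)\right) = - \frac{52}{39} - \left(18 - 2 \cdot 0 \left(-5\right)\right) = \left(-52\right) \frac{1}{39} + \left(-18 + 2 \cdot 0\right) = - \frac{4}{3} + \left(-18 + 0\right) = - \frac{4}{3} - 18 = - \frac{58}{3}$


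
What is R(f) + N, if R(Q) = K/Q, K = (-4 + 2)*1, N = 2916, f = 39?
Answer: 113722/39 ≈ 2915.9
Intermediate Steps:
K = -2 (K = -2*1 = -2)
R(Q) = -2/Q
R(f) + N = -2/39 + 2916 = 113722/39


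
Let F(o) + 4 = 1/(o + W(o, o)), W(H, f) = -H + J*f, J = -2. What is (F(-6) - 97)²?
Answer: 1466521/144 ≈ 10184.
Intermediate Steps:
W(H, f) = -H - 2*f
F(o) = -4 - 1/(2*o) (F(o) = -4 + 1/(o + (-o - 2*o)) = -4 + 1/(o - 3*o) = -4 + 1/(-2*o) = -4 - 1/(2*o))
(F(-6) - 97)² = ((-4 - ½/(-6)) - 97)² = ((-4 - ½*(-⅙)) - 97)² = ((-4 + 1/12) - 97)² = (-47/12 - 97)² = (-1211/12)² = 1466521/144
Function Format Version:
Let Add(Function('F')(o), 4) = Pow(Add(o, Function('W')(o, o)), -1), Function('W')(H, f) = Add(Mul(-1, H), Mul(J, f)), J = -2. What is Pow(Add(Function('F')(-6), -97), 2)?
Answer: Rational(1466521, 144) ≈ 10184.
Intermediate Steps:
Function('W')(H, f) = Add(Mul(-1, H), Mul(-2, f))
Function('F')(o) = Add(-4, Mul(Rational(-1, 2), Pow(o, -1))) (Function('F')(o) = Add(-4, Pow(Add(o, Add(Mul(-1, o), Mul(-2, o))), -1)) = Add(-4, Pow(Add(o, Mul(-3, o)), -1)) = Add(-4, Pow(Mul(-2, o), -1)) = Add(-4, Mul(Rational(-1, 2), Pow(o, -1))))
Pow(Add(Function('F')(-6), -97), 2) = Pow(Add(Add(-4, Mul(Rational(-1, 2), Pow(-6, -1))), -97), 2) = Pow(Add(Add(-4, Mul(Rational(-1, 2), Rational(-1, 6))), -97), 2) = Pow(Add(Add(-4, Rational(1, 12)), -97), 2) = Pow(Add(Rational(-47, 12), -97), 2) = Pow(Rational(-1211, 12), 2) = Rational(1466521, 144)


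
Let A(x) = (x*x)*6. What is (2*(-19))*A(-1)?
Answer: -228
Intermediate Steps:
A(x) = 6*x² (A(x) = x²*6 = 6*x²)
(2*(-19))*A(-1) = (2*(-19))*(6*(-1)²) = -228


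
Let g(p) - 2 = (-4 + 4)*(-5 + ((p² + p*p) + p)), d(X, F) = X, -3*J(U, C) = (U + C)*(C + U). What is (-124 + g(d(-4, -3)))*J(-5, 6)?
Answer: 122/3 ≈ 40.667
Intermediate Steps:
J(U, C) = -(C + U)²/3 (J(U, C) = -(U + C)*(C + U)/3 = -(C + U)*(C + U)/3 = -(C + U)²/3)
g(p) = 2 (g(p) = 2 + (-4 + 4)*(-5 + ((p² + p*p) + p)) = 2 + 0*(-5 + ((p² + p²) + p)) = 2 + 0*(-5 + (2*p² + p)) = 2 + 0*(-5 + (p + 2*p²)) = 2 + 0*(-5 + p + 2*p²) = 2 + 0 = 2)
(-124 + g(d(-4, -3)))*J(-5, 6) = (-124 + 2)*(-(6 - 5)²/3) = -(-122)*1²/3 = -(-122)/3 = -122*(-⅓) = 122/3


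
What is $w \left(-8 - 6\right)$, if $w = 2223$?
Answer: $-31122$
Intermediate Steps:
$w \left(-8 - 6\right) = 2223 \left(-8 - 6\right) = 2223 \left(-14\right) = -31122$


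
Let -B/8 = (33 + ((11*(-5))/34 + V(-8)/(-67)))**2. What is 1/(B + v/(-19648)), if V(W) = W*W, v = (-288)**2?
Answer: -398277547/2951516596982 ≈ -0.00013494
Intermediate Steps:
v = 82944
V(W) = W**2
B = -9608583938/1297321 (B = -8*(33 + ((11*(-5))/34 + (-8)**2/(-67)))**2 = -8*(33 + (-55*1/34 + 64*(-1/67)))**2 = -8*(33 + (-55/34 - 64/67))**2 = -8*(33 - 5861/2278)**2 = -8*(69313/2278)**2 = -8*4804291969/5189284 = -9608583938/1297321 ≈ -7406.5)
1/(B + v/(-19648)) = 1/(-9608583938/1297321 + 82944/(-19648)) = 1/(-9608583938/1297321 + 82944*(-1/19648)) = 1/(-9608583938/1297321 - 1296/307) = 1/(-2951516596982/398277547) = -398277547/2951516596982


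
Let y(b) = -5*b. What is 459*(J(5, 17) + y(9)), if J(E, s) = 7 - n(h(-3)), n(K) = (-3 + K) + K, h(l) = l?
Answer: -13311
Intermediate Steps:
n(K) = -3 + 2*K
J(E, s) = 16 (J(E, s) = 7 - (-3 + 2*(-3)) = 7 - (-3 - 6) = 7 - 1*(-9) = 7 + 9 = 16)
459*(J(5, 17) + y(9)) = 459*(16 - 5*9) = 459*(16 - 45) = 459*(-29) = -13311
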